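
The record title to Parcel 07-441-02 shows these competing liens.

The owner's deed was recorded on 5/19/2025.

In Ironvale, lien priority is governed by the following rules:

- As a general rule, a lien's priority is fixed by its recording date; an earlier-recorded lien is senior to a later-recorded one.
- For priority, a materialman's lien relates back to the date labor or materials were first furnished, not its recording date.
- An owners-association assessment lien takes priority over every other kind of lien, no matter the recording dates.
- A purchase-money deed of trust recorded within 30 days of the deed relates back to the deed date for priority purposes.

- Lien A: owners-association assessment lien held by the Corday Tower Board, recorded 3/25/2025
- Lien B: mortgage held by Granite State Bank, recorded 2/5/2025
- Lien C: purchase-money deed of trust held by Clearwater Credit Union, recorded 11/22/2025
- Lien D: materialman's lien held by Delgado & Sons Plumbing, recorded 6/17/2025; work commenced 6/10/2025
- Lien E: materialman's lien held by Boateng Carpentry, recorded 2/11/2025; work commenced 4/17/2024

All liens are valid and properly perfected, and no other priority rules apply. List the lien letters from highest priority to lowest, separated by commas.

A, E, B, D, C

Adjusting effective dates: C was recorded 187 days after the deed — beyond 30 days — so no relation-back applies; D is treated as recorded 6/10/2025, the work-commencement date; E relates back to 4/17/2024 (work commenced).
As an owners-association assessment lien, A is senior to every other lien.
Ordering the rest by effective date: E (4/17/2024), B (2/5/2025), D (6/10/2025), C (11/22/2025).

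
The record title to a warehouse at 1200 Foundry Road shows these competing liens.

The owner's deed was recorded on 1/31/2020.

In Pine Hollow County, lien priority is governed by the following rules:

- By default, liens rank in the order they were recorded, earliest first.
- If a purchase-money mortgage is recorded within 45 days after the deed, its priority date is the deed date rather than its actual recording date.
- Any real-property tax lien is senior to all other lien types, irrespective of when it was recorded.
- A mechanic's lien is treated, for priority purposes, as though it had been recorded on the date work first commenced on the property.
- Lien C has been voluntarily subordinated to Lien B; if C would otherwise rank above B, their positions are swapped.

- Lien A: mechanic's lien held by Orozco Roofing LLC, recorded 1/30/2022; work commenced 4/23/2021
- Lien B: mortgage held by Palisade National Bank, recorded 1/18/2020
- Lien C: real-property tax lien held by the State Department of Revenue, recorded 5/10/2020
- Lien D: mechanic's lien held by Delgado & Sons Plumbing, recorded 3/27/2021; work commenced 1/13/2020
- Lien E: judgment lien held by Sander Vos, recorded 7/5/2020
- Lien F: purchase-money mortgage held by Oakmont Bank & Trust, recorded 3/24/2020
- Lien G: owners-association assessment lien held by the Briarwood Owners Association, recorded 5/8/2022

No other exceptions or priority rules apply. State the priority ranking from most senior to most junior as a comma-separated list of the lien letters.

First, effective dates: A relates back to 4/23/2021 (work commenced); D's effective date is 1/13/2020, when work began; F was recorded 53 days after the deed — beyond 45 days — so no relation-back applies.
As a real-property tax lien, C is senior to every other lien.
Ordering the rest by effective date: D (1/13/2020), B (1/18/2020), F (3/24/2020), E (7/5/2020), A (4/23/2021), G (5/8/2022).
C is senior to B before the subordination, so the two trade places.

B, D, C, F, E, A, G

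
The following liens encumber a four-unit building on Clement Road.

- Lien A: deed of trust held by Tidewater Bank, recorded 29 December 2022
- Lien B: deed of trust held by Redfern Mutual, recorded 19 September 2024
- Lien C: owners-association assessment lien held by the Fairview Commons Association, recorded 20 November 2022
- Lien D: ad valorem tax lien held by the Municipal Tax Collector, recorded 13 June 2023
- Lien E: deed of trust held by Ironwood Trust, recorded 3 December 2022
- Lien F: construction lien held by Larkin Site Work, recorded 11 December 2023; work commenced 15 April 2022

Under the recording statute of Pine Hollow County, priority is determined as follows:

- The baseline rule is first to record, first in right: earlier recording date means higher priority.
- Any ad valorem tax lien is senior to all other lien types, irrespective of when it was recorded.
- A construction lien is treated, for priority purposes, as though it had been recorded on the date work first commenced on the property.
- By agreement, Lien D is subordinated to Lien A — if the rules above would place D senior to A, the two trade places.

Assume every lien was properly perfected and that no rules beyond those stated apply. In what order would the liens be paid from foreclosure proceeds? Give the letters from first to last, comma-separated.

Adjusting effective dates: F is treated as recorded 15 April 2022, the work-commencement date.
As an ad valorem tax lien, D is senior to every other lien.
Remaining liens by effective date: F (15 April 2022), C (20 November 2022), E (3 December 2022), A (29 December 2022), B (19 September 2024).
D would otherwise be senior to A, so under the subordination agreement D and A exchange positions.

A, F, C, E, D, B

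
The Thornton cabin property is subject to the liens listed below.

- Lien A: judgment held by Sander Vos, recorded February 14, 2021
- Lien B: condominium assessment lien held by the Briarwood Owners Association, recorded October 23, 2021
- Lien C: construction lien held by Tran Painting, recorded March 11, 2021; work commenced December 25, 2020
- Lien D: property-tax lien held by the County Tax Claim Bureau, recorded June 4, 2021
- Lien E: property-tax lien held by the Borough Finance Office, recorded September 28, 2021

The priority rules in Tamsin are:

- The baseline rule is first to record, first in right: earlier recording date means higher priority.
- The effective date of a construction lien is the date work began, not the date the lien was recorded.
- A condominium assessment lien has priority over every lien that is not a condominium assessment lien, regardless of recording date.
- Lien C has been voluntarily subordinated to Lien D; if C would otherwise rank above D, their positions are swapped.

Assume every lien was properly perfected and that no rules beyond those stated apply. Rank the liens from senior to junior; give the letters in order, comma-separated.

B, D, A, C, E

Adjusting effective dates: C is treated as recorded December 25, 2020, the work-commencement date.
B is a condominium assessment lien, so it outranks all other liens regardless of date.
Among the remaining liens, by effective date: C (December 25, 2020), A (February 14, 2021), D (June 4, 2021), E (September 28, 2021).
Because C would otherwise rank above D, the subordination swaps them.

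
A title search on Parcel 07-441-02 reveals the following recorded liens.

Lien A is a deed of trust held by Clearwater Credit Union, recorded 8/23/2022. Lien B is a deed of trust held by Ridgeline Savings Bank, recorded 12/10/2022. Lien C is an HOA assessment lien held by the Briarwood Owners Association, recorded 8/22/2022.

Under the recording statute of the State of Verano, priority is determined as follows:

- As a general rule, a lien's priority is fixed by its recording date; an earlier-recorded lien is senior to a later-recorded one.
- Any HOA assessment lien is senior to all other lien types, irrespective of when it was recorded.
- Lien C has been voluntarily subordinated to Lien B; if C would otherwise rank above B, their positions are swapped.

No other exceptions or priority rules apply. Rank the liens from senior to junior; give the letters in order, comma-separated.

B, A, C

C is an HOA assessment lien, so it outranks all other liens regardless of date.
The other liens, earliest effective date first: A (8/23/2022), B (12/10/2022).
The subordination applies — C was senior to B — so C and B swap.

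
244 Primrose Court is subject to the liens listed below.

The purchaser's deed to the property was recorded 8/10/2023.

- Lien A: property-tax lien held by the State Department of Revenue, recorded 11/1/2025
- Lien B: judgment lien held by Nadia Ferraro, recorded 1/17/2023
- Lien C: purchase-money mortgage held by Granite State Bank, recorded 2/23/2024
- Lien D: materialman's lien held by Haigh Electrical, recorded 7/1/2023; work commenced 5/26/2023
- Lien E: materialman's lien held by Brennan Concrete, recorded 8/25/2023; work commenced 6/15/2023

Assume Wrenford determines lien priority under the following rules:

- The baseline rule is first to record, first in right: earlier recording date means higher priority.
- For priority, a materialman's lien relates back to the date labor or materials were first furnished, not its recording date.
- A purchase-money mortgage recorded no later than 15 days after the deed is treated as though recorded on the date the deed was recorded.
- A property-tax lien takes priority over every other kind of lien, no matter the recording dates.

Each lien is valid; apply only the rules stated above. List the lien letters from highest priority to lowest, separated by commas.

A, B, D, E, C

Adjusting effective dates: C was recorded 197 days after the deed — beyond 15 days — so no relation-back applies; D relates back to 5/26/2023 (work commenced); E is treated as recorded 6/15/2023, the work-commencement date.
A is a property-tax lien and takes priority over every other lien.
Among the remaining liens, by effective date: B (1/17/2023), D (5/26/2023), E (6/15/2023), C (2/23/2024).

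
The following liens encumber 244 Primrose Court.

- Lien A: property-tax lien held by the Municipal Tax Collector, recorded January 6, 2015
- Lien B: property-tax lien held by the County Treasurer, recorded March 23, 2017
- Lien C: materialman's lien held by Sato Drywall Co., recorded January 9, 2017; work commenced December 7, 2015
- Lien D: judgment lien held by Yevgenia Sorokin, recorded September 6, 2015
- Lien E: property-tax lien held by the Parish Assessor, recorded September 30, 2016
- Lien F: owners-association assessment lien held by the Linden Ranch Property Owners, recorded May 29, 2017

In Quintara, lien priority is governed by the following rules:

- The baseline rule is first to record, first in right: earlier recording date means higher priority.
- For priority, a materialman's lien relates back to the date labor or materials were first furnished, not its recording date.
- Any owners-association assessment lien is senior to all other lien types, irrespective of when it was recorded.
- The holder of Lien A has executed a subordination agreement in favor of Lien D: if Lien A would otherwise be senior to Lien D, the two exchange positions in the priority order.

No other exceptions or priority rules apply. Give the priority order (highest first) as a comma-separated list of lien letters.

F, D, A, C, E, B

Effective dates after the stated exceptions: C relates back to December 7, 2015 (work commenced).
F, as an owners-association assessment lien, has superpriority and ranks first.
The other liens, earliest effective date first: A (January 6, 2015), D (September 6, 2015), C (December 7, 2015), E (September 30, 2016), B (March 23, 2017).
A is senior to D before the subordination, so the two trade places.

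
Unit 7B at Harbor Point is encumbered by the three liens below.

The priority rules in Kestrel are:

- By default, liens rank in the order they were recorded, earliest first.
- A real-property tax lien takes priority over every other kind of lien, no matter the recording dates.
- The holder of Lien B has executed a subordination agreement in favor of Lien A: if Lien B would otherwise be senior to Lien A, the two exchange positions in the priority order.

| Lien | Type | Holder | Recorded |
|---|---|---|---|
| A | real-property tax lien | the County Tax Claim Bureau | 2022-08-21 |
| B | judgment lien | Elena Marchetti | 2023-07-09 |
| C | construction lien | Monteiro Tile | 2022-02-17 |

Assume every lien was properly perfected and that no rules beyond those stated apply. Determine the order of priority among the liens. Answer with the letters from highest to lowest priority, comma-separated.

A, as a real-property tax lien, has superpriority and ranks first.
Remaining liens by effective date: C (2022-02-17), B (2023-07-09).
B is already junior to A, so the subordination agreement changes nothing.

A, C, B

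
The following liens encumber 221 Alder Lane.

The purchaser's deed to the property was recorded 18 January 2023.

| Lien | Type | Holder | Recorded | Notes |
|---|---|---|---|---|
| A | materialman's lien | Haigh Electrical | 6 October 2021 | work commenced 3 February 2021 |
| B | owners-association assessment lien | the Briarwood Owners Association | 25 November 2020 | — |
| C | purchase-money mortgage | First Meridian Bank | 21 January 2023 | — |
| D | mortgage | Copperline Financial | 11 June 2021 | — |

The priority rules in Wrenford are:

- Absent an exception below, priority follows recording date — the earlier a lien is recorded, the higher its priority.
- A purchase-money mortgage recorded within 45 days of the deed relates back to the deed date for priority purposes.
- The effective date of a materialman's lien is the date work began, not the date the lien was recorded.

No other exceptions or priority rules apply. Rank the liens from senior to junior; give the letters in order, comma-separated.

Adjusting effective dates: A's effective date is 3 February 2021, when work began; C was recorded within the 45-day window, so its effective date is the deed date 18 January 2023.
Sorted by effective date: B (25 November 2020), A (3 February 2021), D (11 June 2021), C (18 January 2023).

B, A, D, C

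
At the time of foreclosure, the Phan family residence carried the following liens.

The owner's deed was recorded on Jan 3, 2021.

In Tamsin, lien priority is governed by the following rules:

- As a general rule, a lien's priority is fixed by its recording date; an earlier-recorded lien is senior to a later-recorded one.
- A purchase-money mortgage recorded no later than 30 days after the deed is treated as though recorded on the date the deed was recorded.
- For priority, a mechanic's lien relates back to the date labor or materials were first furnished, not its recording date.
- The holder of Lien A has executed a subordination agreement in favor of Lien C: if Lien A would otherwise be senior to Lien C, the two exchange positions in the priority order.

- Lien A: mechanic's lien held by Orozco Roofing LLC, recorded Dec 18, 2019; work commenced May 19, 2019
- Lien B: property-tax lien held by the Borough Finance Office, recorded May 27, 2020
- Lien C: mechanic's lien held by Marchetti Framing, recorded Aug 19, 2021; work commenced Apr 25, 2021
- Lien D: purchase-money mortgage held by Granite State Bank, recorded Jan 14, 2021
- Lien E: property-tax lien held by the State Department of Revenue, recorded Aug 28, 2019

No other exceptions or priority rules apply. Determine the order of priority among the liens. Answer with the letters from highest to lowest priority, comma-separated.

C, E, B, D, A

Adjusting effective dates: A's effective date is May 19, 2019, when work began; C's effective date is Apr 25, 2021, when work began; D relates back to the deed date Jan 3, 2021.
By effective date: A (May 19, 2019), E (Aug 28, 2019), B (May 27, 2020), D (Jan 3, 2021), C (Apr 25, 2021).
The subordination applies — A was senior to C — so A and C swap.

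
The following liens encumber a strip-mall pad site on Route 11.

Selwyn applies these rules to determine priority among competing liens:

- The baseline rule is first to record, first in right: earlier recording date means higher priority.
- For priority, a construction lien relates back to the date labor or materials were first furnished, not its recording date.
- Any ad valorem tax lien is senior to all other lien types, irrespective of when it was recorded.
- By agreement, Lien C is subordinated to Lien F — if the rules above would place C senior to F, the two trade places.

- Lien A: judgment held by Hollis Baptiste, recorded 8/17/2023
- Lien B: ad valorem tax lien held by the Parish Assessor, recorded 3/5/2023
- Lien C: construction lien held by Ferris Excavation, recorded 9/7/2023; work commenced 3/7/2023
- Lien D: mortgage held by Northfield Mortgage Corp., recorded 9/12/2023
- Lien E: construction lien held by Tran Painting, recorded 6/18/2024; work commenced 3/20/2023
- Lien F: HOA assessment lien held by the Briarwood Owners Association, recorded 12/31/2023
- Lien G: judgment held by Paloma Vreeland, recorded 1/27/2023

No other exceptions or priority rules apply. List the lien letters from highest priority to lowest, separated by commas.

Adjusting effective dates: C's effective date is 3/7/2023, when work began; E is treated as recorded 3/20/2023, the work-commencement date.
B is an ad valorem tax lien and takes priority over every other lien.
Remaining liens by effective date: G (1/27/2023), C (3/7/2023), E (3/20/2023), A (8/17/2023), D (9/12/2023), F (12/31/2023).
The subordination applies — C was senior to F — so C and F swap.

B, G, F, E, A, D, C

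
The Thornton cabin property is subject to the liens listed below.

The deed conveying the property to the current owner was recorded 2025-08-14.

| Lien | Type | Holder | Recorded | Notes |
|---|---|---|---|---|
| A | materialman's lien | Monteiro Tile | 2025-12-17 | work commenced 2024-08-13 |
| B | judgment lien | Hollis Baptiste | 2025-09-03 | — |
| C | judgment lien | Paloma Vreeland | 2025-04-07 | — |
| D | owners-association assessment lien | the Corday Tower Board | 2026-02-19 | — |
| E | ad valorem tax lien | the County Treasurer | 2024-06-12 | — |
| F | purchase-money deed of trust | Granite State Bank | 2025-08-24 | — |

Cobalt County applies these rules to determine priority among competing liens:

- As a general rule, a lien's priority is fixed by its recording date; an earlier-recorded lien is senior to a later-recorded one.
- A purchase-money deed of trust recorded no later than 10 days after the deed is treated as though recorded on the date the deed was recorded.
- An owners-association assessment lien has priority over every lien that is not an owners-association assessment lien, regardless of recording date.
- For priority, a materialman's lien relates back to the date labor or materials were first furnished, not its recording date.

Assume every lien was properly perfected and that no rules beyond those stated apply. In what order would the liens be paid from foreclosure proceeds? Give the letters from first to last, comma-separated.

Effective dates: A is treated as recorded 2024-08-13, the work-commencement date; F was recorded within the 10-day window, so its effective date is the deed date 2025-08-14.
D, as an owners-association assessment lien, has superpriority and ranks first.
The other liens, earliest effective date first: E (2024-06-12), A (2024-08-13), C (2025-04-07), F (2025-08-14), B (2025-09-03).

D, E, A, C, F, B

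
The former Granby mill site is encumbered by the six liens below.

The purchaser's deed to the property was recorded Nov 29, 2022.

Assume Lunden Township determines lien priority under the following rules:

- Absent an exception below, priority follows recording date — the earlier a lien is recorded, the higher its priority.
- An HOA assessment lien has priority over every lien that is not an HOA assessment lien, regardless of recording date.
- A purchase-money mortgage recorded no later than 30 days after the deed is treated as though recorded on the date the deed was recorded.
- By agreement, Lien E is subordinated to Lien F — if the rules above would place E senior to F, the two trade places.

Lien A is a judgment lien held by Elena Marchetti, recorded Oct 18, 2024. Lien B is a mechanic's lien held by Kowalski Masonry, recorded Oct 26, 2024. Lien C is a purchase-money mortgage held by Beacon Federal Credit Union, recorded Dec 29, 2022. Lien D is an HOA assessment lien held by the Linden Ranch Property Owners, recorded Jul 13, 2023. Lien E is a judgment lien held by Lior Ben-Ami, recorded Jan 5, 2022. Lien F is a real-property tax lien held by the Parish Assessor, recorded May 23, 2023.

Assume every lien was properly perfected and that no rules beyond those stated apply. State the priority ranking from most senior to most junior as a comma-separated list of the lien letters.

D, F, C, E, A, B

Effective dates: C was recorded within the 30-day window, so its effective date is the deed date Nov 29, 2022.
As an HOA assessment lien, D is senior to every other lien.
Among the remaining liens, by effective date: E (Jan 5, 2022), C (Nov 29, 2022), F (May 23, 2023), A (Oct 18, 2024), B (Oct 26, 2024).
Because E would otherwise rank above F, the subordination swaps them.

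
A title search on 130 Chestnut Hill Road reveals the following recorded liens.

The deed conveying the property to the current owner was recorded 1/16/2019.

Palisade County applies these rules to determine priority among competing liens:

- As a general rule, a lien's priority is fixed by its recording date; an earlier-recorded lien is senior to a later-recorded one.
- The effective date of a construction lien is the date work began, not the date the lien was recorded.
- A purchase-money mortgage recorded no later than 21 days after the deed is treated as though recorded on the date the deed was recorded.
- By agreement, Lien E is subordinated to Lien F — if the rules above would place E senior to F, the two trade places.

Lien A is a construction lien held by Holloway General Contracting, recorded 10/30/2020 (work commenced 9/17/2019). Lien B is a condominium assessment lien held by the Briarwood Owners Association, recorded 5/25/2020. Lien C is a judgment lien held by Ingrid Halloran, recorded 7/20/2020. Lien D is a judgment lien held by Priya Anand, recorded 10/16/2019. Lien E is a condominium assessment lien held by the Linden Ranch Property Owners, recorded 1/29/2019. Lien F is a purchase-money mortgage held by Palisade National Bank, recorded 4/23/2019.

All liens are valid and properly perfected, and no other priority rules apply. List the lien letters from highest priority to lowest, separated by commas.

F, E, A, D, B, C

Adjusting effective dates: A relates back to 9/17/2019 (work commenced); F missed the 21-day window (97 days after the deed), so its recording date stands.
By effective date, earliest first: E (1/29/2019), F (4/23/2019), A (9/17/2019), D (10/16/2019), B (5/25/2020), C (7/20/2020).
The subordination applies — E was senior to F — so E and F swap.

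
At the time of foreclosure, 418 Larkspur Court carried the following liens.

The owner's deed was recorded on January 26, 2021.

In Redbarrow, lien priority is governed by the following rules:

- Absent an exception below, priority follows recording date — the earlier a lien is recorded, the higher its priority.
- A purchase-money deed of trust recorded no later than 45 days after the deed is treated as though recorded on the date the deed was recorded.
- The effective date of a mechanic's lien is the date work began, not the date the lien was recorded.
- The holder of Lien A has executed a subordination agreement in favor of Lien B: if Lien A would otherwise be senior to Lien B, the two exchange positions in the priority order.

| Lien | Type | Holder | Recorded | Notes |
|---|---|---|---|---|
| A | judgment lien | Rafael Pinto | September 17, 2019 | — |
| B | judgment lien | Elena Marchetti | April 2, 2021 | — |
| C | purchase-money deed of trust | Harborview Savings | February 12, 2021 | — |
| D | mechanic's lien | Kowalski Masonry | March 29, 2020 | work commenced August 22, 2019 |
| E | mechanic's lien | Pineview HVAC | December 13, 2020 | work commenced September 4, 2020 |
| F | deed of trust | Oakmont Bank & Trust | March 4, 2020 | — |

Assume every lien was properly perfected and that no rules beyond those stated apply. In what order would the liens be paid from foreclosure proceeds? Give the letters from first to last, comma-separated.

Adjusting effective dates: C was recorded within the 45-day window, so its effective date is the deed date January 26, 2021; D's effective date is August 22, 2019, when work began; E's effective date is September 4, 2020, when work began.
By effective date, earliest first: D (August 22, 2019), A (September 17, 2019), F (March 4, 2020), E (September 4, 2020), C (January 26, 2021), B (April 2, 2021).
The subordination applies — A was senior to B — so A and B swap.

D, B, F, E, C, A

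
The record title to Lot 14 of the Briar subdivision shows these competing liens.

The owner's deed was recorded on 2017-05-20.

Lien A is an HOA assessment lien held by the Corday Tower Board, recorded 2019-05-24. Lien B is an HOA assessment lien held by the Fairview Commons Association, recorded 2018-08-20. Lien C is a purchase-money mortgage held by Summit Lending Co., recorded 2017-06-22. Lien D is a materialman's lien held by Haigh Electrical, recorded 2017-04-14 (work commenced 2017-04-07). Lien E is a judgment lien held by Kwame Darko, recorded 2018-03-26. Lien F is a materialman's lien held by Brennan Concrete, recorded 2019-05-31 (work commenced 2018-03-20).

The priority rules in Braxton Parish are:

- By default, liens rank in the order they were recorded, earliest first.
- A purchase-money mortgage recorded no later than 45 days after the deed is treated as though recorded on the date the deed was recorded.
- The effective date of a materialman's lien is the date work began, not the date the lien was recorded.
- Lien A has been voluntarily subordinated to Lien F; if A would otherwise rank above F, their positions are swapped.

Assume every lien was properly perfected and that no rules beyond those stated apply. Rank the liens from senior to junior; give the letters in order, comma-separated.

Effective dates after the stated exceptions: C was recorded within the 45-day window, so its effective date is the deed date 2017-05-20; D's effective date is 2017-04-07, when work began; F's effective date is 2018-03-20, when work began.
By effective date: D (2017-04-07), C (2017-05-20), F (2018-03-20), E (2018-03-26), B (2018-08-20), A (2019-05-24).
A already ranks below F; the subordination has no effect.

D, C, F, E, B, A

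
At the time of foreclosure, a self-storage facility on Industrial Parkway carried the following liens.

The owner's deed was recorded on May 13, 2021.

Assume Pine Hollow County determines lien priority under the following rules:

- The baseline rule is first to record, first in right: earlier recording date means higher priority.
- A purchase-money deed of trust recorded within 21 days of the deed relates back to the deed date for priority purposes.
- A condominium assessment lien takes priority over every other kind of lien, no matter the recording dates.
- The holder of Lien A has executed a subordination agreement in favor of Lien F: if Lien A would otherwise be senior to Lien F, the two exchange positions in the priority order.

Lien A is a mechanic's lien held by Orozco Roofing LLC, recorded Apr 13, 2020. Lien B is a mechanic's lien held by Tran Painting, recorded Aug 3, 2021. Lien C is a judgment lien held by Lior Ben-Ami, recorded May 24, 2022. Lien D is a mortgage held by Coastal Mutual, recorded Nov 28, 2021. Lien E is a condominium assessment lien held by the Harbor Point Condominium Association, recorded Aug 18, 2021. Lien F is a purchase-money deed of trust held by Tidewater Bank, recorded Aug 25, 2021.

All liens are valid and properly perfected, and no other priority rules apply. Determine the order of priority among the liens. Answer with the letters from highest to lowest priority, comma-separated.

Effective dates after the stated exceptions: F was recorded 104 days after the deed — beyond 21 days — so no relation-back applies.
As a condominium assessment lien, E is senior to every other lien.
Remaining liens by effective date: A (Apr 13, 2020), B (Aug 3, 2021), F (Aug 25, 2021), D (Nov 28, 2021), C (May 24, 2022).
Because A would otherwise rank above F, the subordination swaps them.

E, F, B, A, D, C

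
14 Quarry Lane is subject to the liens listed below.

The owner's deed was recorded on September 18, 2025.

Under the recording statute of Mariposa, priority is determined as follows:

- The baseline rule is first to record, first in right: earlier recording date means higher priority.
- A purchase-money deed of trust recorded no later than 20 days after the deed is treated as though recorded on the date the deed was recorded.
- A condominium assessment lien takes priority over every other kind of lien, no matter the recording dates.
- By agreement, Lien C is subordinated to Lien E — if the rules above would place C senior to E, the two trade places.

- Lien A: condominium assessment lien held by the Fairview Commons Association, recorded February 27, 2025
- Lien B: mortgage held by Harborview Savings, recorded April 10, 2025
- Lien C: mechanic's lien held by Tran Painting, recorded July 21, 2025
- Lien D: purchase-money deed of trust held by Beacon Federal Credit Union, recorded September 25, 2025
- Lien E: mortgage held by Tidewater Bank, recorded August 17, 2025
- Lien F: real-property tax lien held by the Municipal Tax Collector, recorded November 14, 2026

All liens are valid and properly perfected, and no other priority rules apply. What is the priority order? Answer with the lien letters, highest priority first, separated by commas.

A, B, E, C, D, F

Adjusting effective dates: D was recorded within the 20-day window, so its effective date is the deed date September 18, 2025.
A is a condominium assessment lien and takes priority over every other lien.
Remaining liens by effective date: B (April 10, 2025), C (July 21, 2025), E (August 17, 2025), D (September 18, 2025), F (November 14, 2026).
The subordination applies — C was senior to E — so C and E swap.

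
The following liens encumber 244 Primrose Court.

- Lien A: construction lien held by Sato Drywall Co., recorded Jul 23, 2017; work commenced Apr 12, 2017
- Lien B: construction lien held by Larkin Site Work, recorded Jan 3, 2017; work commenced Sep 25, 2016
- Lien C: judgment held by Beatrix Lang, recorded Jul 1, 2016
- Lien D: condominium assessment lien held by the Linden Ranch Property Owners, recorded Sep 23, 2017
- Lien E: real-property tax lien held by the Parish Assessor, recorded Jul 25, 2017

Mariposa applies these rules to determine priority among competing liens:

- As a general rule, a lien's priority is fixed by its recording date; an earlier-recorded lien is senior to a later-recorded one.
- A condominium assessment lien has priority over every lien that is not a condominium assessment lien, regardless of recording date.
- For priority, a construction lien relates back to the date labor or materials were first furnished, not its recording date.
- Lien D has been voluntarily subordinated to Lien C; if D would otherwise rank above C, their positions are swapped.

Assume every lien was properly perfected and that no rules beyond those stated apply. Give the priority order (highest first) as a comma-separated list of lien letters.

C, D, B, A, E

Effective dates: A is treated as recorded Apr 12, 2017, the work-commencement date; B relates back to Sep 25, 2016 (work commenced).
D is a condominium assessment lien and takes priority over every other lien.
Among the remaining liens, by effective date: C (Jul 1, 2016), B (Sep 25, 2016), A (Apr 12, 2017), E (Jul 25, 2017).
The subordination applies — D was senior to C — so D and C swap.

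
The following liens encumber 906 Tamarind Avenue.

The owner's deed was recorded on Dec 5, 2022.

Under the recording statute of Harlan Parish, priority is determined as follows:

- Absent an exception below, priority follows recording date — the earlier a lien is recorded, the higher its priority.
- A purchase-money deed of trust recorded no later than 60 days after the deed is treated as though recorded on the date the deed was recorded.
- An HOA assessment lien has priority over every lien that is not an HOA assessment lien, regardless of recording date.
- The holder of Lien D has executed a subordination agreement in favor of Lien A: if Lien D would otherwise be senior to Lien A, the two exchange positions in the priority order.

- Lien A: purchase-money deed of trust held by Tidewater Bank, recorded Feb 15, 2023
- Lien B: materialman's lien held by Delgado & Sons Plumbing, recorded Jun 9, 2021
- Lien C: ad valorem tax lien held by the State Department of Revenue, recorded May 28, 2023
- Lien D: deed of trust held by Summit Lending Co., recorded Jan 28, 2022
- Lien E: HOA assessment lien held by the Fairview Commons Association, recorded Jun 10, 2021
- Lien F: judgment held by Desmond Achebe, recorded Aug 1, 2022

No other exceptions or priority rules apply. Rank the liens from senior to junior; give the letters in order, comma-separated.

Effective dates: A was recorded 72 days after the deed — beyond 60 days — so no relation-back applies.
E is an HOA assessment lien and takes priority over every other lien.
Ordering the rest by effective date: B (Jun 9, 2021), D (Jan 28, 2022), F (Aug 1, 2022), A (Feb 15, 2023), C (May 28, 2023).
Because D would otherwise rank above A, the subordination swaps them.

E, B, A, F, D, C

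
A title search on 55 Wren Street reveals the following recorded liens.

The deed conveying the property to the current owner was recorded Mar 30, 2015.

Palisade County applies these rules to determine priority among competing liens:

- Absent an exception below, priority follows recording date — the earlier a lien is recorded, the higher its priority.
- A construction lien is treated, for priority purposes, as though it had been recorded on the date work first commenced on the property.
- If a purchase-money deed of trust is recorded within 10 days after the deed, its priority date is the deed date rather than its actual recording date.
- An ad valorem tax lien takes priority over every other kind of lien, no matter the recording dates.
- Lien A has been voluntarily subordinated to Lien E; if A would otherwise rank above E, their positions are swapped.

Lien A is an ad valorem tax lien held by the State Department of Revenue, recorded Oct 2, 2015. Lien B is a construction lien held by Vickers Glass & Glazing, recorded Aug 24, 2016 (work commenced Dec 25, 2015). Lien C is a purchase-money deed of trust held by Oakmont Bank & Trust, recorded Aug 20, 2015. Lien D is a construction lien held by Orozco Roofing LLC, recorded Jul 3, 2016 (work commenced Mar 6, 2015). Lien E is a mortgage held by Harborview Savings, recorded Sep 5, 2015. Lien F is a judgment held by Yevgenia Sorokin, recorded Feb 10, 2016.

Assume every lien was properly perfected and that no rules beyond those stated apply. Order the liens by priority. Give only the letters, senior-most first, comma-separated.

E, D, C, A, B, F

Effective dates: B's effective date is Dec 25, 2015, when work began; C missed the 10-day window (143 days after the deed), so its recording date stands; D is treated as recorded Mar 6, 2015, the work-commencement date.
A, as an ad valorem tax lien, has superpriority and ranks first.
Remaining liens by effective date: D (Mar 6, 2015), C (Aug 20, 2015), E (Sep 5, 2015), B (Dec 25, 2015), F (Feb 10, 2016).
The subordination applies — A was senior to E — so A and E swap.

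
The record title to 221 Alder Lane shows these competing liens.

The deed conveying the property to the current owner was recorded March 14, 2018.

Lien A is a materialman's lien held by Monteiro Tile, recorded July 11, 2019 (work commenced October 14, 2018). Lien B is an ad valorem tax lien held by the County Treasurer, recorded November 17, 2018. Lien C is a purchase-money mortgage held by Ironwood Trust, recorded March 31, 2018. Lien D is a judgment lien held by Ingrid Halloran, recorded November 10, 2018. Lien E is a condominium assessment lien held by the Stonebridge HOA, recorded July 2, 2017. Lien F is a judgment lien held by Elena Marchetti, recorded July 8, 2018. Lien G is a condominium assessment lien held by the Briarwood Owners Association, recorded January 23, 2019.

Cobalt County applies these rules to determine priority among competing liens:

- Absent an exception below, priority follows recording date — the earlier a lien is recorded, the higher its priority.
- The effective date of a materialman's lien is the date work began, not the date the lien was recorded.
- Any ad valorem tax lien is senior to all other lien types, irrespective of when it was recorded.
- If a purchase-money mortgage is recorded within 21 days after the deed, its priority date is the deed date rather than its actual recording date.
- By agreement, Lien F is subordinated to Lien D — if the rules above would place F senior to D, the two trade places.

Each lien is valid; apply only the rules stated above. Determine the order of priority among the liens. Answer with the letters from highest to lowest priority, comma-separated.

First, effective dates: A's effective date is October 14, 2018, when work began; C's effective date is the deed date, March 14, 2018.
B is an ad valorem tax lien and takes priority over every other lien.
Ordering the rest by effective date: E (July 2, 2017), C (March 14, 2018), F (July 8, 2018), A (October 14, 2018), D (November 10, 2018), G (January 23, 2019).
The subordination applies — F was senior to D — so F and D swap.

B, E, C, D, A, F, G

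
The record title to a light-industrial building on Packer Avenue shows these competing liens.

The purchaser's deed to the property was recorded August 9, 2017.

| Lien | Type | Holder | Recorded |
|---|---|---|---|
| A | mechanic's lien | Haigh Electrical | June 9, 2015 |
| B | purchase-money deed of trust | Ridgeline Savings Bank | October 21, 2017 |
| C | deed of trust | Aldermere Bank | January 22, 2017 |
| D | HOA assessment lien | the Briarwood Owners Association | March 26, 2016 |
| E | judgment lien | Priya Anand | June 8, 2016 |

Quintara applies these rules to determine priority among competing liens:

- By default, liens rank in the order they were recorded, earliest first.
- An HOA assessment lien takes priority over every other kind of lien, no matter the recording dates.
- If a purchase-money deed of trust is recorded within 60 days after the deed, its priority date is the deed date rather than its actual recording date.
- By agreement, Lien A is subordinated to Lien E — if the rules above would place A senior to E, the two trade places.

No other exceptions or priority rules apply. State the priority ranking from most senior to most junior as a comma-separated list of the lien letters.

D, E, A, C, B

Adjusting effective dates: B was recorded 73 days after the deed — beyond 60 days — so no relation-back applies.
D is an HOA assessment lien and takes priority over every other lien.
Remaining liens by effective date: A (June 9, 2015), E (June 8, 2016), C (January 22, 2017), B (October 21, 2017).
A would otherwise be senior to E, so under the subordination agreement A and E exchange positions.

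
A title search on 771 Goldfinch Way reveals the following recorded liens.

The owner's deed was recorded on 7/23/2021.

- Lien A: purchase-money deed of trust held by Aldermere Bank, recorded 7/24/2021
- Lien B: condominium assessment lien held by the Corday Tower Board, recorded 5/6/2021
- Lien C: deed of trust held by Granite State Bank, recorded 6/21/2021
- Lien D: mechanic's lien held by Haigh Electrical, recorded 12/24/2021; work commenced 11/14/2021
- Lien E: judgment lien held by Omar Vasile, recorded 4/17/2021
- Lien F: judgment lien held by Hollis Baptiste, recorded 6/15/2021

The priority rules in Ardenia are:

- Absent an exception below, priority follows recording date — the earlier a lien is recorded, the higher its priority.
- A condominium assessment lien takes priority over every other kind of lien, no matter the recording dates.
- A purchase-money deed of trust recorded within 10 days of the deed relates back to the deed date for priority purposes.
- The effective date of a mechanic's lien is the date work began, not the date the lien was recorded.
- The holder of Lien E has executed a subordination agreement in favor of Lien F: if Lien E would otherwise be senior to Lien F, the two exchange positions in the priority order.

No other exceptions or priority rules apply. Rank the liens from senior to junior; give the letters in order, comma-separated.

Adjusting effective dates: A's effective date is the deed date, 7/23/2021; D is treated as recorded 11/14/2021, the work-commencement date.
B is a condominium assessment lien, so it outranks all other liens regardless of date.
Remaining liens by effective date: E (4/17/2021), F (6/15/2021), C (6/21/2021), A (7/23/2021), D (11/14/2021).
E is senior to F before the subordination, so the two trade places.

B, F, E, C, A, D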